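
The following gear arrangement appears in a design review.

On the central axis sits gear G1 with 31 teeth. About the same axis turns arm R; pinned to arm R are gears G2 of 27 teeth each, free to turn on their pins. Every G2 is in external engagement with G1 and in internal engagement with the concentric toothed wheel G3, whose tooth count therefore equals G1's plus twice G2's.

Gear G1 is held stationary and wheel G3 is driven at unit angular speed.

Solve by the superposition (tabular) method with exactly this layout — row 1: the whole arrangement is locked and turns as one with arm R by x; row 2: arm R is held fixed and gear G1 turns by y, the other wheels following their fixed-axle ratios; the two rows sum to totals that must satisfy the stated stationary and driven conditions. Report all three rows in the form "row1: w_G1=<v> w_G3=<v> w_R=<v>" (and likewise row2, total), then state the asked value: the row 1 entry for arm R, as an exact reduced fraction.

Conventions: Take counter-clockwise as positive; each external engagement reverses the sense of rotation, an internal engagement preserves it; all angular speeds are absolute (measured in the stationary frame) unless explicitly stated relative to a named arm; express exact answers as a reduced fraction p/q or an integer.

topology: planetary set — G1 31T / G2 27T / G3 85T, arm = carrier (Willis)
row 1 — lock + rotate with arm: ω_sun = ω_ring = ω_arm = x
superposition row 2 [arm held]: sun y, ring −(31/85)·y, arm 0
boundary: total ω_sun = x + y = 0 and total ω_ring = x − (31/85)·y = 1  ⇒  y = -85/116, x = 85/116
row 2 ring = −(31/85)·(-85/116) = 31/116
totals (row 1 + row 2): sun 85/116 + (-85/116) = 0, ring 85/116 + 31/116 = 1, arm 85/116 + 0 = 85/116
asked cell (row1, arm) = 85/116

row1: w_G1=85/116 w_G3=85/116 w_R=85/116
row2: w_G1=-85/116 w_G3=31/116 w_R=0
total: w_G1=0 w_G3=1 w_R=85/116
asked value: 85/116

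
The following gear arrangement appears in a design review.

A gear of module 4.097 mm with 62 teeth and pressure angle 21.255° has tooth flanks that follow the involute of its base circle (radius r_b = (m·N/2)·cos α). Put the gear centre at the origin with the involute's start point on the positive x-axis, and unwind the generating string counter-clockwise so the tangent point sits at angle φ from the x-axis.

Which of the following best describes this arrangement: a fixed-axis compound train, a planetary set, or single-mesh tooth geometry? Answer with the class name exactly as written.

recognized (one wheel, involute flank): single-mesh tooth geometry, m = 4.097, N = 62
classification: single-mesh tooth geometry

single-mesh tooth geometry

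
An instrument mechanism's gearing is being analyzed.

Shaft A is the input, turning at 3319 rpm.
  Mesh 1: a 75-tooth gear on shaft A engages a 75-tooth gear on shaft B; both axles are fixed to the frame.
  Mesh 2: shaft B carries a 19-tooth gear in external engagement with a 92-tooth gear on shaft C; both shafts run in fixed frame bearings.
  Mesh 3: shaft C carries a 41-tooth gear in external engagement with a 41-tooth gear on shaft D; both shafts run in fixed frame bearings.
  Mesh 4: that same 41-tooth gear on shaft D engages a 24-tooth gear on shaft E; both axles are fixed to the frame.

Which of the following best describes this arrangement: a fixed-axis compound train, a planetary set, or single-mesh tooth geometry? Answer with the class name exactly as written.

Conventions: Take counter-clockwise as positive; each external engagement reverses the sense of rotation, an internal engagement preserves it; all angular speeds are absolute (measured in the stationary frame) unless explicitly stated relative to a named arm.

4-mesh fixed-axis compound train (all bearings frame-fixed)
classification: fixed-axis compound train

fixed-axis compound train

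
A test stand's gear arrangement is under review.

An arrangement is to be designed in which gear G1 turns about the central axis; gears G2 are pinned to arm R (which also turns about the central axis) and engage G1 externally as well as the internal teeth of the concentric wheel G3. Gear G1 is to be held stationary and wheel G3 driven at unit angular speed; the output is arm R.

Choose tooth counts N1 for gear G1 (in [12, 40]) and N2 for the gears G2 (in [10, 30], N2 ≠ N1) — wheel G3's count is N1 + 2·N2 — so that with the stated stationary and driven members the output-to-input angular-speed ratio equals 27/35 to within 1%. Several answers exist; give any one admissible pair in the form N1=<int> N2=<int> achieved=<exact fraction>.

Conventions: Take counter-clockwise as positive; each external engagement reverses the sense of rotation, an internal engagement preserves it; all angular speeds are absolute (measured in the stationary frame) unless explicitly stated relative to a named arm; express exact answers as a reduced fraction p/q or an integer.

N1=16 N2=19 achieved=27/35

design class (target 27/35): planetary set
Willis with ω_sun = 0: ω_arm/ω_ring = N3/(N1+N3); set equal to 27/35  ⇒  N3/N1 = (27/35)/(1 − 27/35) = 27/8
N3 = N1 + 2·N2  ⇒  N2/N1 = (N3/N1 − 1)/2 = (27/8 − 1)/2 = 19/16
smallest multiple with N1 ≥ 12 and N2 ≥ 10: k = 1  ⇒  N1 = 1·16 = 16, N2 = 1·19 = 19 (N1 ≤ 40, N2 ≤ 30, N2 ≠ N1 ✓), N3 = 16 + 2·19 = 54
check: N3/(N1+N3) with N1 = 16, N3 = 54 gives 27/35; |achieved − target| = 0 ≤ 27/3500 ✓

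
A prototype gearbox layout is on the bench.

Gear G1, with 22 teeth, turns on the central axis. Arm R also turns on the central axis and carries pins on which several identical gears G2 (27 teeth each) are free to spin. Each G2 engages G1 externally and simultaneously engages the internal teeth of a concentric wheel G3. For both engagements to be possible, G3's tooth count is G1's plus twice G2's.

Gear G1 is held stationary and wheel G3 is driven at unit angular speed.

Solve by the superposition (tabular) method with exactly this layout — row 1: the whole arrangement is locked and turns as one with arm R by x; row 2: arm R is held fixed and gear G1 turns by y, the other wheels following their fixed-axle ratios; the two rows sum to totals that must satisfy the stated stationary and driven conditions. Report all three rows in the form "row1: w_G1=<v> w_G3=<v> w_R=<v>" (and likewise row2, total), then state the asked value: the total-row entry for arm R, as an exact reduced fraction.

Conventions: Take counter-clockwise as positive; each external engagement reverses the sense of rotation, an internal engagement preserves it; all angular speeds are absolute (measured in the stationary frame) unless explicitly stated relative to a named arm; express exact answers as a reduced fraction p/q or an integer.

row1: w_G1=38/49 w_G3=38/49 w_R=38/49
row2: w_G1=-38/49 w_G3=11/49 w_R=0
total: w_G1=0 w_G3=1 w_R=38/49
asked value: 38/49

class = planetary set [G3 = 22+2·27 = 76; Willis about the carrier]
row 1 (train locked, turned with arm): all members turn x
row 2 (arm held, sun turns y): ω_ring = −(22/76)·y, ω_arm = 0
boundary: total ω_sun = x + y = 0 and total ω_ring = x − (22/76)·y = 1  ⇒  y = -38/49, x = 38/49
row 2 ring = −(22/76)·(-38/49) = 11/49
totals (row 1 + row 2): sun 38/49 + (-38/49) = 0, ring 38/49 + 11/49 = 1, arm 38/49 + 0 = 38/49
asked cell (total, arm) = 38/49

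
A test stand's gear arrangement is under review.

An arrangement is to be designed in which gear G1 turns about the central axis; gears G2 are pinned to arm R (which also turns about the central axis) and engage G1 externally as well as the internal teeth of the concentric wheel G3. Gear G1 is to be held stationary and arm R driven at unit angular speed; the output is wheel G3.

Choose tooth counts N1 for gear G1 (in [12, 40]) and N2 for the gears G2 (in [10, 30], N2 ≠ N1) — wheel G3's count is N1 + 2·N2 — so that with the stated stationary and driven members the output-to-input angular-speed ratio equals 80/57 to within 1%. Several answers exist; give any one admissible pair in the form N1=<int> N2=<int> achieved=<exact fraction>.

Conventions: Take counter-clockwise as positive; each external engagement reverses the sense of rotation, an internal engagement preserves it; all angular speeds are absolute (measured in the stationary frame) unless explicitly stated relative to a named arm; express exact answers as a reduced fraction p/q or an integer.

N1=23 N2=17 achieved=80/57

topology: planetary set — design target 80/57, arm = carrier (Willis)
Willis with ω_sun = 0: ω_ring/ω_arm = (N1+N3)/N3; set equal to 80/57  ⇒  N3/N1 = 1/(80/57 − 1) = 57/23
N3 = N1 + 2·N2  ⇒  N2/N1 = (N3/N1 − 1)/2 = (57/23 − 1)/2 = 17/23
smallest multiple with N1 ≥ 12 and N2 ≥ 10: k = 1  ⇒  N1 = 1·23 = 23, N2 = 1·17 = 17 (N1 ≤ 40, N2 ≤ 30, N2 ≠ N1 ✓), N3 = 23 + 2·17 = 57
check: (N1+N3)/N3 with N1 = 23, N3 = 57 gives 80/57; |achieved − target| = 0 ≤ 4/285 ✓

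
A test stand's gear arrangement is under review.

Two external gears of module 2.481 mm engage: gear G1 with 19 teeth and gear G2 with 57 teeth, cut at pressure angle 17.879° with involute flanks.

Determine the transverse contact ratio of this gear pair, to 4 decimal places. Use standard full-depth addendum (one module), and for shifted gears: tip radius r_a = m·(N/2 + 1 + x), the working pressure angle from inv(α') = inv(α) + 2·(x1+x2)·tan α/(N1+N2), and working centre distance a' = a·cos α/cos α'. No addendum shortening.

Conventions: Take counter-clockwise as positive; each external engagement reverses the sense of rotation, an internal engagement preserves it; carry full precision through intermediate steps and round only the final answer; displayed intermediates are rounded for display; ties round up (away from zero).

1.7635

class = single-mesh tooth geometry [involute pair 19T × 57T, m = 2.481]
base radii: r_b1 = 22.431258, r_b2 = 67.293774
tip radii: r_a1 = 26.050500, r_a2 = 73.189500
no profile shift: α' = α, a' = a
action lengths: √(r_a1²−r_b1²) = 13.246404, √(r_a2²−r_b2²) = 28.779349
base pitch p_b = π·m·cos α = 7.417882
CR = (13.246404 + 28.779349 − 94.278000·sin 17.87900°)/7.417882 = 1.763532
contact ratio ≈ 1.7635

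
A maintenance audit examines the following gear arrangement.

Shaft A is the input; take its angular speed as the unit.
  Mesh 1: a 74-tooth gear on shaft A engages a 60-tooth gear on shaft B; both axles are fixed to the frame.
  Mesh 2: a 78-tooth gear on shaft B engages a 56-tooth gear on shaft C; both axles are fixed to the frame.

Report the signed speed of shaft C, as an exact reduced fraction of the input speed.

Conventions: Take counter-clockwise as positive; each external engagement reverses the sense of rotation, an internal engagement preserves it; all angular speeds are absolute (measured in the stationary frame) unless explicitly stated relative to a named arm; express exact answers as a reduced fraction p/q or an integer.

2-mesh fixed-axis compound train (all bearings frame-fixed)
mesh 1 [74T→60T]: |ω|/ω_in = 1×74/60 = 37/30, sense flips to −
mesh 2 [78T→56T]: |ω|/ω_in = (37/30)×78/56 = 481/280, sense flips to +
signed output speed (× input speed) = 481/280

481/280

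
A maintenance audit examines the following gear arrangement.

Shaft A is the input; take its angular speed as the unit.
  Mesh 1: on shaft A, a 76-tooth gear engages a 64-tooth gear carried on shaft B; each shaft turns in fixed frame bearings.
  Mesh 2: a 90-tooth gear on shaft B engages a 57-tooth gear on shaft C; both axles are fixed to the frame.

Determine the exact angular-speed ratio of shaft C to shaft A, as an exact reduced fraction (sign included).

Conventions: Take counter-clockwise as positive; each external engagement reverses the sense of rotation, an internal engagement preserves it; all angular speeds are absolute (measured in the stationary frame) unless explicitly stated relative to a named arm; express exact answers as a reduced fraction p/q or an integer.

class = fixed-axis compound train [2 meshes; 2 ratios multiply, 2 sense flips]
mesh 1 [76T→64T]: running ratio 19/16, sense −
mesh 2 [90T→57T]: running ratio 15/8, sense +
ω_out/ω_in = 15/8

15/8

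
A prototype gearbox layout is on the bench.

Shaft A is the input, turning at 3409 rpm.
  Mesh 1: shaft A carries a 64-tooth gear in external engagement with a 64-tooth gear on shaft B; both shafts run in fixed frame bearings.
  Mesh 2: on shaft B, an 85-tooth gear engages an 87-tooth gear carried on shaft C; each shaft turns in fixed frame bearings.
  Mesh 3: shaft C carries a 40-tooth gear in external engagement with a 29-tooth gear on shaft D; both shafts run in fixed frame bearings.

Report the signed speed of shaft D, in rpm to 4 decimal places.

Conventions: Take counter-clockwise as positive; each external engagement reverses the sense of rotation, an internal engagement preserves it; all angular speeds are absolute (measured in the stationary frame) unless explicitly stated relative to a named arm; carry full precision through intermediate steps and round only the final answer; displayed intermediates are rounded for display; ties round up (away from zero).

3-mesh fixed-axis compound train (all bearings frame-fixed)
mesh 1 [64T→64T]: ω = 3409.0000×64/64 = 3409.0000 rpm, sense flips to −
mesh 2 [85T→87T]: ω = 3409.0000×85/87 = 3330.6322 rpm, sense flips to +
mesh 3 [40T→29T]: ω = 3330.6322×40/29 = 4593.9754 rpm, sense flips to −
signed output speed = -4593.9754 rpm

-4593.9754 rpm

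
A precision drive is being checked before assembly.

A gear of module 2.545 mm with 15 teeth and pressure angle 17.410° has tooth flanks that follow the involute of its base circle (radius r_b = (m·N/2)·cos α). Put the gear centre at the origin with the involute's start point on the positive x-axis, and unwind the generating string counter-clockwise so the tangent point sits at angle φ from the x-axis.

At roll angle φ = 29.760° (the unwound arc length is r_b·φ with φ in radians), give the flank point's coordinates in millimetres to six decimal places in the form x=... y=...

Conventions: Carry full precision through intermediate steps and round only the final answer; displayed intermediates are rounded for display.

single-mesh involute tooth geometry (15T wheel at module 2.545)
pitch radius r_p = m·N/2 = 2.545·15/2 = 19.087500
base radius r_b = r_p·cos α = 19.087500·cos 17.410° = 18.213066
roll angle φ = 29.760° = 0.51940999 rad
x = r_b·(cos φ + φ·sin φ) = 20.506650
y = r_b·(sin φ − φ·cos φ) = 0.828000

x=20.506650 y=0.828000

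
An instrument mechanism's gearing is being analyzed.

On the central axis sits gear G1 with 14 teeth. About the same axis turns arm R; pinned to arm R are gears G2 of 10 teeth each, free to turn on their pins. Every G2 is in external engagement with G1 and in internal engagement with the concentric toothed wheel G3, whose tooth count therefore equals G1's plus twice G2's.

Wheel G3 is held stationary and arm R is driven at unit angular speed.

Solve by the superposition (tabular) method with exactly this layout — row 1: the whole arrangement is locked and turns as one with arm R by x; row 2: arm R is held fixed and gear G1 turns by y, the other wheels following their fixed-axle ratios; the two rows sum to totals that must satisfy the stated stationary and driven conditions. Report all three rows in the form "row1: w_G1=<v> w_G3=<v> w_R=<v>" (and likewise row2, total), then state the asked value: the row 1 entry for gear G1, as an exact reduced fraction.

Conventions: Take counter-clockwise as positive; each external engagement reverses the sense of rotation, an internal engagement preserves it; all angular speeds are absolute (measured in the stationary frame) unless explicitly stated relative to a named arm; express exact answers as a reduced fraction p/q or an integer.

row1: w_G1=1 w_G3=1 w_R=1
row2: w_G1=17/7 w_G3=-1 w_R=0
total: w_G1=24/7 w_G3=0 w_R=1
asked value: 1

topology: planetary set — G1 14T / G2 10T / G3 34T, arm = carrier (Willis)
row 1 — lock + rotate with arm: ω_sun = ω_ring = ω_arm = x
superposition row 2 [arm held]: sun y, ring −(14/34)·y, arm 0
boundary: total ω_ring = x − (14/34)·y = 0 and total ω_arm = x = 1  ⇒  y = 17/7, x = 1
row 2 ring = −(14/34)·17/7 = -1
totals (row 1 + row 2): sun 1 + 17/7 = 24/7, ring 1 + (-1) = 0, arm 1 + 0 = 1
asked cell (row1, sun) = 1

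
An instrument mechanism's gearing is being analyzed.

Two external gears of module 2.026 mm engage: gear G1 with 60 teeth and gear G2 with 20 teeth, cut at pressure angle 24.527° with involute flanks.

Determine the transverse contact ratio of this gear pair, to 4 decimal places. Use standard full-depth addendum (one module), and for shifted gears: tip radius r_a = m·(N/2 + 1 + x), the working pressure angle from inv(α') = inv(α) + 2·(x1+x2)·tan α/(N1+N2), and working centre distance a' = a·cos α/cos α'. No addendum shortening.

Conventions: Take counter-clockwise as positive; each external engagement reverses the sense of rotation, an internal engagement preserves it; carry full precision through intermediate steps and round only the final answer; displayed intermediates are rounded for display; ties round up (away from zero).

1.4970

class = single-mesh tooth geometry [involute pair 60T × 20T, m = 2.026]
base radii: r_b1 = 55.295562, r_b2 = 18.431854
tip radii: r_a1 = 62.806000, r_a2 = 22.286000
no profile shift: α' = α, a' = a
action lengths: √(r_a1²−r_b1²) = 29.782452, √(r_a2²−r_b2²) = 12.527272
base pitch p_b = π·m·cos α = 5.790538
CR = (29.782452 + 12.527272 − 81.040000·sin 24.52700°)/5.790538 = 1.496966
contact ratio ≈ 1.4970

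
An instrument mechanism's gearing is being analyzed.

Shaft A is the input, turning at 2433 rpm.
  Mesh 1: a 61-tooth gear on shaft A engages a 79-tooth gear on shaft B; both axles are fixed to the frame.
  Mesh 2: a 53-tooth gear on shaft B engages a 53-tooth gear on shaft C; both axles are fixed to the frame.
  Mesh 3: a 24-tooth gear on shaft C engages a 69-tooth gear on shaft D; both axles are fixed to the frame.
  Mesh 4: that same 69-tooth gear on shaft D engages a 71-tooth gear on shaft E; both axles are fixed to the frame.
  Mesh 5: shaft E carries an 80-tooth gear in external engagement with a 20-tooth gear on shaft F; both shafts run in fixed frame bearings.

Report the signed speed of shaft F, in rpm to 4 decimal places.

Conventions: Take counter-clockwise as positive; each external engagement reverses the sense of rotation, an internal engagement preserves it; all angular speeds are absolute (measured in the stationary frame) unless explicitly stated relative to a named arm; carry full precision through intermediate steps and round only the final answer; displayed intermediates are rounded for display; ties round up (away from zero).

5-mesh fixed-axis compound train (all bearings frame-fixed)
mesh 1 [61T→79T]: ω = 2433.0000×61/79 = 1878.6456 rpm, sense flips to −
mesh 2 [53T→53T]: ω = 1878.6456×53/53 = 1878.6456 rpm, sense flips to +
mesh 3 [24T→69T]: ω = 1878.6456×24/69 = 653.4419 rpm, sense flips to −
mesh 4 [69T→71T]: ω = 653.4419×69/71 = 635.0351 rpm, sense flips to +
mesh 5 [80T→20T]: ω = 635.0351×80/20 = 2540.1405 rpm, sense flips to −
signed output speed = -2540.1405 rpm

-2540.1405 rpm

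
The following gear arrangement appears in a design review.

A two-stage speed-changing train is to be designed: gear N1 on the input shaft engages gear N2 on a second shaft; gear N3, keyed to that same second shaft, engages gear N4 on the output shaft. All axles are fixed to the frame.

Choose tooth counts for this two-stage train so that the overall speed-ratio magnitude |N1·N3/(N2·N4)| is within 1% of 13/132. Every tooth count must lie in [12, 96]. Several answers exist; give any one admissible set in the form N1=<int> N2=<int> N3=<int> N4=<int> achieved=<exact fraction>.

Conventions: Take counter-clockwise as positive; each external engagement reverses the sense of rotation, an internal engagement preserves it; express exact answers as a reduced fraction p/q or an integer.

design class (target 13/132): fixed-axis compound train
target = 13/132 in lowest terms: an exact hit needs N1·N3 = k·13 and N2·N4 = k·132 for one integer k, every count in [12, 96]; additionally prefer no 1:1 stage (N1 ≠ N2, N3 ≠ N4)
k = 1…11: no 1:1-free in-range split of k·13 and k·132 into factor pairs; take k = 12
k = 12: N1·N3 = 156 = 12·13, N2·N4 = 1584 = 18·88
achieved = 12·13/(18·88) = 13/132; |achieved − target| = 0 ≤ 13/13200 ✓

N1=12 N2=18 N3=13 N4=88 achieved=13/132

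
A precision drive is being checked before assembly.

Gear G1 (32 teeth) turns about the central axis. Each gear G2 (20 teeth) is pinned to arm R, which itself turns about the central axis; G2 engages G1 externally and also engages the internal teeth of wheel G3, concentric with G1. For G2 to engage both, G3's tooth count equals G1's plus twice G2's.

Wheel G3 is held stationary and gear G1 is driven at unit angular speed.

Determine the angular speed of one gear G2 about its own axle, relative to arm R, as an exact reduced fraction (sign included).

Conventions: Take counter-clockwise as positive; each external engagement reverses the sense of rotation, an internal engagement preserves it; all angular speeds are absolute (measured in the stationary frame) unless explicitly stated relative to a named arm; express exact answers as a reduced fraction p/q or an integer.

-72/65

class = planetary set [G3 = 32+2·20 = 72; Willis about the carrier]
ring teeth: 32 + 2·20 = 72
32(ω_sun−ω_arm) = −72(ω_ring−ω_arm),  ω_ring = 0, ω_sun = 1
32(1−ω_arm) = −72(0−ω_arm)  ⇒  104·ω_arm = 32  ⇒  ω_arm = 4/13
sun–planet mesh: 32·(1−4/13) = −20·(ω_p−ω_arm)  ⇒  ω_p−ω_arm = -72/65
exact speed ratio = -72/65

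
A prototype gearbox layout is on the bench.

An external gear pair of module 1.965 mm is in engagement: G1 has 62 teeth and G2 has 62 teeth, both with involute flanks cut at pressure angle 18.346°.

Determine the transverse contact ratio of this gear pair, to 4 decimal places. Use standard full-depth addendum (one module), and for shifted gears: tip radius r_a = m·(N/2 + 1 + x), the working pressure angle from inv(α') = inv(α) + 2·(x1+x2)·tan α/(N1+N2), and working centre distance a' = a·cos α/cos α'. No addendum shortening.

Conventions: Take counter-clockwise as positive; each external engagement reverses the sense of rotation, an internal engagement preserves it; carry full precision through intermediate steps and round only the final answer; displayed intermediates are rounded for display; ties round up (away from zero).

1.8918

topology: single-mesh involute geometry — m = 1.965, 62T/62T pair
base radii: r_b1 = 57.818878, r_b2 = 57.818878
tip radii: r_a1 = 62.880000, r_a2 = 62.880000
no profile shift: α' = α, a' = a
action lengths: √(r_a1²−r_b1²) = 24.715819, √(r_a2²−r_b2²) = 24.715819
base pitch p_b = π·m·cos α = 5.859463
CR = (24.715819 + 24.715819 − 121.830000·sin 18.34600°)/5.859463 = 1.891826
contact ratio ≈ 1.8918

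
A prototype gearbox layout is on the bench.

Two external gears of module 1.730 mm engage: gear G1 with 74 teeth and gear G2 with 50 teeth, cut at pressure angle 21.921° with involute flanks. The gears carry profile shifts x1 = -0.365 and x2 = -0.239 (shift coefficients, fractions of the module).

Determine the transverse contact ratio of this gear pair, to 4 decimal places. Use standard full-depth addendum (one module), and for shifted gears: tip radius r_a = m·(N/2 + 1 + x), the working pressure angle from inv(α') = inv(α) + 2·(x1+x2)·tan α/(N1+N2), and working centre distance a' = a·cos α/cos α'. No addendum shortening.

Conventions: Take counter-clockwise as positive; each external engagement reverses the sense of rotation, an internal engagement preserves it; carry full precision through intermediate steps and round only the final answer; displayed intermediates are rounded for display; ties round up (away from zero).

class = single-mesh tooth geometry [involute pair 74T × 50T, m = 1.730]
base radii: r_b1 = 59.382044, r_b2 = 40.123003
tip radii: r_a1 = 65.108550, r_a2 = 44.566530
inv(α') = inv(21.921°) + 2·(-0.365-0.239)·tan α/(74+50) = 0.01590923  ⇒  α' = 20.42471°
a' = a·cos α / cos α' = 107.2600·cos 21.921°/cos 20.42471° = 106.180445
action lengths: √(r_a1²−r_b1²) = 26.700115, √(r_a2²−r_b2²) = 19.398976
base pitch p_b = π·m·cos α = 5.042005
CR = (26.700115 + 19.398976 − 106.180445·sin 20.42471°)/5.042005 = 1.793857
contact ratio ≈ 1.7939

1.7939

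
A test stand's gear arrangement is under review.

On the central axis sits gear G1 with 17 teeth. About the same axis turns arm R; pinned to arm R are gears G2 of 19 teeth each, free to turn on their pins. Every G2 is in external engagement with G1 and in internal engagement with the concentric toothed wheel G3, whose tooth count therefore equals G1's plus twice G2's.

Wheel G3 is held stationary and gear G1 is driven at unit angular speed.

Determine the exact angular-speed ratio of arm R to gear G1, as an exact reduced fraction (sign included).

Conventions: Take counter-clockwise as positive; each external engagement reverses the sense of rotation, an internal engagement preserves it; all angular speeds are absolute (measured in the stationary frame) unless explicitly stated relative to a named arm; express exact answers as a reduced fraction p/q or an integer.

17/72

planetary set (17T centre, 19T on arm, 55T internal) — Willis relation
ring teeth: 17 + 2·19 = 55
17(ω_sun−ω_arm) = −55(ω_ring−ω_arm),  ω_ring = 0, ω_sun = 1
17(1−ω_arm) = −55(0−ω_arm)  ⇒  72·ω_arm = 17  ⇒  ω_arm = 17/72
ω_out/ω_in = 17/72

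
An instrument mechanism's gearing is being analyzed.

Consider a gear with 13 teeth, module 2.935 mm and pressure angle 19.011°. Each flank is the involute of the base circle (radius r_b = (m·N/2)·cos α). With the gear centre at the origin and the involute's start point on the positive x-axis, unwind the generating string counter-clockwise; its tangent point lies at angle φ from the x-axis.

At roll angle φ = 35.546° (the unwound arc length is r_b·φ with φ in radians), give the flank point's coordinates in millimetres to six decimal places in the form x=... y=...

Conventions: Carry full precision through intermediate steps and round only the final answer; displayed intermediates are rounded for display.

x=21.181127 y=1.381139

class = single-mesh tooth geometry [base-circle involute, m = 2.935, 13T]
pitch radius r_p = m·N/2 = 2.935·13/2 = 19.077500
base radius r_b = r_p·cos α = 19.077500·cos 19.011° = 18.036938
roll angle φ = 35.546° = 0.62039474 rad
x = r_b·(cos φ + φ·sin φ) = 21.181127
y = r_b·(sin φ − φ·cos φ) = 1.381139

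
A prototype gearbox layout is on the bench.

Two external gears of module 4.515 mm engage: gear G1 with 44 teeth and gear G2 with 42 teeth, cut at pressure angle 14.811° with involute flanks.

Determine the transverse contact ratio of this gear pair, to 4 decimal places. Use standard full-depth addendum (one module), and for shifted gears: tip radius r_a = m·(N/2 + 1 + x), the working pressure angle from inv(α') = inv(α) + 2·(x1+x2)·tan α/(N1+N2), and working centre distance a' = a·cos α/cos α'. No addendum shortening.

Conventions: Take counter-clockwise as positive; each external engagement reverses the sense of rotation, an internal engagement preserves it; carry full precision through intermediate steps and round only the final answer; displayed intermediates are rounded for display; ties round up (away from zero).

2.0533

topology: single-mesh involute geometry — m = 4.515, 44T/42T pair
base radii: r_b1 = 96.029694, r_b2 = 91.664708
tip radii: r_a1 = 103.845000, r_a2 = 99.330000
no profile shift: α' = α, a' = a
action lengths: √(r_a1²−r_b1²) = 39.523182, √(r_a2²−r_b2²) = 38.262648
base pitch p_b = π·m·cos α = 13.713008
CR = (39.523182 + 38.262648 − 194.145000·sin 14.81100°)/13.713008 = 2.053253
contact ratio ≈ 2.0533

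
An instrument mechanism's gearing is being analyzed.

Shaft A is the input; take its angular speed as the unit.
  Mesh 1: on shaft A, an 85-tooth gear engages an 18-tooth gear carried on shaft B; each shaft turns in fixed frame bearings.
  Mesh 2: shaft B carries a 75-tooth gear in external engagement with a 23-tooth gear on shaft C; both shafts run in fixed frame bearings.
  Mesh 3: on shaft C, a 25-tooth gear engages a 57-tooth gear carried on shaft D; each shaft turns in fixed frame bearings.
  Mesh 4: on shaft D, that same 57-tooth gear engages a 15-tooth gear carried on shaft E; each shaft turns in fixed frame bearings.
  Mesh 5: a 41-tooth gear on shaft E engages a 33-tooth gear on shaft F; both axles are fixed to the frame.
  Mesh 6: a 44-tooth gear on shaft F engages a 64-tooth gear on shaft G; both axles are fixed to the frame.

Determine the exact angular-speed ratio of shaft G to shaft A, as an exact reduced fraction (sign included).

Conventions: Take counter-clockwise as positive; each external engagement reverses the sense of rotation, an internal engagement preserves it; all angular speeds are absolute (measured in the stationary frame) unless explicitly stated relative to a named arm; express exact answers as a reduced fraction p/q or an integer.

class = fixed-axis compound train [6 meshes; 6 ratios multiply, 6 sense flips]
mesh 1 [85T→18T]: running ratio 85/18, sense −
mesh 2 [75T→23T]: running ratio 2125/138, sense +
mesh 3 [25T→57T]: running ratio 53125/7866, sense −
mesh 4 [57T→15T]: running ratio 10625/414, sense +
mesh 5 [41T→33T]: running ratio 435625/13662, sense −
mesh 6 [44T→64T]: running ratio 435625/19872, sense +
ω_out/ω_in = 435625/19872

435625/19872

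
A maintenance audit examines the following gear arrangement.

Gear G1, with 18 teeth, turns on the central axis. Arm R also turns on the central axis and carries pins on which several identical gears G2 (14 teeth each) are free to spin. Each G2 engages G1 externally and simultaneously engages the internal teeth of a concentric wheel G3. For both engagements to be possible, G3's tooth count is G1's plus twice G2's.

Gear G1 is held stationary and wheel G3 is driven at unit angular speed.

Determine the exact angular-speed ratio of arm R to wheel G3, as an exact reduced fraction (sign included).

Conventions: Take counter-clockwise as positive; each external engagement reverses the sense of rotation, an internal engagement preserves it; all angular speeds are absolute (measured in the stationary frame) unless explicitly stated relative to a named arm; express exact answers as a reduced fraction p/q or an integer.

class = planetary set [G3 = 18+2·14 = 46; Willis about the carrier]
ring teeth: 18 + 2·14 = 46
18(ω_sun−ω_arm) = −46(ω_ring−ω_arm),  ω_sun = 0, ω_ring = 1
18(0−ω_arm) = −46(1−ω_arm)  ⇒  64·ω_arm = 46  ⇒  ω_arm = 23/32
ω_out/ω_in = 23/32

23/32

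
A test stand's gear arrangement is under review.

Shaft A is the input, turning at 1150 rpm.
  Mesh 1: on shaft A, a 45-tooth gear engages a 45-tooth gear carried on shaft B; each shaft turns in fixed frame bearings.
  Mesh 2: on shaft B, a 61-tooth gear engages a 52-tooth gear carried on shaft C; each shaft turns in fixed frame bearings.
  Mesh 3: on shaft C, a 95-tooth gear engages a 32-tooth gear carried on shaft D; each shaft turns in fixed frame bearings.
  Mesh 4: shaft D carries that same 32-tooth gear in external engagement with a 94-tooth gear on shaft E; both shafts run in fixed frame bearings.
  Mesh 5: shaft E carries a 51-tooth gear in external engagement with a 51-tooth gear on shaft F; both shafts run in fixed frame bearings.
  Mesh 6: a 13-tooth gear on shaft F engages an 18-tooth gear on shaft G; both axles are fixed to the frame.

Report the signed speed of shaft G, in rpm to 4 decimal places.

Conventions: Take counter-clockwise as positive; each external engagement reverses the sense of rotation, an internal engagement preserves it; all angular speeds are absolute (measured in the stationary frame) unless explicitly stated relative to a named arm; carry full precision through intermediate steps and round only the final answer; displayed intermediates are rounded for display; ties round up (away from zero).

class = fixed-axis compound train [6 meshes; 6 ratios multiply, 6 sense flips]
mesh 1 [45T→45T]: ω = 1150.0000×45/45 = 1150.0000 rpm, sense flips to −
mesh 2 [61T→52T]: ω = 1150.0000×61/52 = 1349.0385 rpm, sense flips to +
mesh 3 [95T→32T]: ω = 1349.0385×95/32 = 4004.9579 rpm, sense flips to −
mesh 4 [32T→94T]: ω = 4004.9579×32/94 = 1363.3899 rpm, sense flips to +
mesh 5 [51T→51T]: ω = 1363.3899×51/51 = 1363.3899 rpm, sense flips to −
mesh 6 [13T→18T]: ω = 1363.3899×13/18 = 984.6705 rpm, sense flips to +
signed output speed = +984.6705 rpm

+984.6705 rpm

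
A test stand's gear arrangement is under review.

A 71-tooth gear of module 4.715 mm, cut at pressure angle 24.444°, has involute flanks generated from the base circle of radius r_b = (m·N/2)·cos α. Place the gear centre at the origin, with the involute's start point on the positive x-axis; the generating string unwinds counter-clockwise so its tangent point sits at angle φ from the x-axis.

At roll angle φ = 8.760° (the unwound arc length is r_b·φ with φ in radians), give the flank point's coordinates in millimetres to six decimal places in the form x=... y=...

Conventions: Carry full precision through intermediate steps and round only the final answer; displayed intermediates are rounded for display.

recognized (one wheel, involute flank): single-mesh tooth geometry, m = 4.715, N = 71
pitch radius r_p = m·N/2 = 4.715·71/2 = 167.382500
base radius r_b = r_p·cos α = 167.382500·cos 24.444° = 152.379362
roll angle φ = 8.760° = 0.15289084 rad
x = r_b·(cos φ + φ·sin φ) = 154.149948
y = r_b·(sin φ − φ·cos φ) = 0.181106

x=154.149948 y=0.181106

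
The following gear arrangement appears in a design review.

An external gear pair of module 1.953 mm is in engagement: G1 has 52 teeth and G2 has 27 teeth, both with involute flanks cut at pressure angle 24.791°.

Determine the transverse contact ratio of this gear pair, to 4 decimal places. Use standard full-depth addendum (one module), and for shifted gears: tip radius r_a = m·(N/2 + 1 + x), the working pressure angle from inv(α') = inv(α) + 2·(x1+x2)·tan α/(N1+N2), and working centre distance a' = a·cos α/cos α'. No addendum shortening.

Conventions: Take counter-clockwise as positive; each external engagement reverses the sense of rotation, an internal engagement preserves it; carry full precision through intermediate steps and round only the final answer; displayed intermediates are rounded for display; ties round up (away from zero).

class = single-mesh tooth geometry [involute pair 52T × 27T, m = 1.953]
base radii: r_b1 = 46.098470, r_b2 = 23.935744
tip radii: r_a1 = 52.731000, r_a2 = 28.318500
no profile shift: α' = α, a' = a
action lengths: √(r_a1²−r_b1²) = 25.602528, √(r_a2²−r_b2²) = 15.133328
base pitch p_b = π·m·cos α = 5.570101
CR = (25.602528 + 15.133328 − 77.143500·sin 24.79100°)/5.570101 = 1.506051
contact ratio ≈ 1.5061

1.5061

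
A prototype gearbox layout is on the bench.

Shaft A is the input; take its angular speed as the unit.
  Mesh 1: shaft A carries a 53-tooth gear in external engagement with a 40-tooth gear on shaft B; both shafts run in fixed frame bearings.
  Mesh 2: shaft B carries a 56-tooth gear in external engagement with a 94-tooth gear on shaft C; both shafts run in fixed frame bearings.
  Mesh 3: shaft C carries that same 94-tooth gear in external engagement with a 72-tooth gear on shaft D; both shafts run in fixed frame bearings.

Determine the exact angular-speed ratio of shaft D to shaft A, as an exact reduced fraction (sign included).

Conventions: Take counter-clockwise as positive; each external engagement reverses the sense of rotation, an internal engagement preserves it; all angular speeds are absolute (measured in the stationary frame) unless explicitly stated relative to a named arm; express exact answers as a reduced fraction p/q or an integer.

class = fixed-axis compound train [3 meshes; 3 ratios multiply, 3 sense flips]
mesh 1 [53T→40T]: running ratio 53/40, sense −
mesh 2 [56T→94T]: running ratio 371/470, sense +
mesh 3 [94T→72T]: running ratio 371/360, sense −
ω_out/ω_in = -371/360

-371/360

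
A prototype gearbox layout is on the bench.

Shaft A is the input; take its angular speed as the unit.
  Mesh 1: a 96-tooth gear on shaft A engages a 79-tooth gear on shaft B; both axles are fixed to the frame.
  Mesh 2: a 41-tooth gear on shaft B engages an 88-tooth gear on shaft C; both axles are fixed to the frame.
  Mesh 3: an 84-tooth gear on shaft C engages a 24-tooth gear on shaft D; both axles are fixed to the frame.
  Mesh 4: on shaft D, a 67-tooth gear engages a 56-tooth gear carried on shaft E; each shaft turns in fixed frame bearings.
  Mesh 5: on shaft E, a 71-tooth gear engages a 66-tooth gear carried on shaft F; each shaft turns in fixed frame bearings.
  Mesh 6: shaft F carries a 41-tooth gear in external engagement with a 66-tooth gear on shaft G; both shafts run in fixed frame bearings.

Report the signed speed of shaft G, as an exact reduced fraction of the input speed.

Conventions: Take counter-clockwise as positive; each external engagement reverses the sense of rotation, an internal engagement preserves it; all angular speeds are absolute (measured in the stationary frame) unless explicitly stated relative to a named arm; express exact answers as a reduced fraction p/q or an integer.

6-mesh fixed-axis compound train (all bearings frame-fixed)
mesh 1 [96T→79T]: |ω|/ω_in = 1×96/79 = 96/79, sense flips to −
mesh 2 [41T→88T]: |ω|/ω_in = (96/79)×41/88 = 492/869, sense flips to +
mesh 3 [84T→24T]: |ω|/ω_in = (492/869)×84/24 = 1722/869, sense flips to −
mesh 4 [67T→56T]: |ω|/ω_in = (1722/869)×67/56 = 8241/3476, sense flips to +
mesh 5 [71T→66T]: |ω|/ω_in = (8241/3476)×71/66 = 195037/76472, sense flips to −
mesh 6 [41T→66T]: |ω|/ω_in = (195037/76472)×41/66 = 7996517/5047152, sense flips to +
signed output speed (× input speed) = 7996517/5047152

7996517/5047152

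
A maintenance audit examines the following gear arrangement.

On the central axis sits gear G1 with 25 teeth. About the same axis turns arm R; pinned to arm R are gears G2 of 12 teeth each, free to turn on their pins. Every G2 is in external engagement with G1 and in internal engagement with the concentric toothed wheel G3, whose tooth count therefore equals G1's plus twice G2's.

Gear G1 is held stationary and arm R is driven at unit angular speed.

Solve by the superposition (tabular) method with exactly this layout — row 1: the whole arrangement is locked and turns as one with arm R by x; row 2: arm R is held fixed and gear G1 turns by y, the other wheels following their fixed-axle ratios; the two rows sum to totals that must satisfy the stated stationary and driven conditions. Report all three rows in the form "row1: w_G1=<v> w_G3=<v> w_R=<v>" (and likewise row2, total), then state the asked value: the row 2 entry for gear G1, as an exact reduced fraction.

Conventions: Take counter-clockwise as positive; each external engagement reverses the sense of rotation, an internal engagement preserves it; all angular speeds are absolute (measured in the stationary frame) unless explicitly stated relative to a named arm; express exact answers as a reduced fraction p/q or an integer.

row1: w_G1=1 w_G3=1 w_R=1
row2: w_G1=-1 w_G3=25/49 w_R=0
total: w_G1=0 w_G3=74/49 w_R=1
asked value: -1

recognized (axles ride arm R): planetary set, 25/12/49 teeth
superposition row 1 [locked train]: every member turns x
row 2 — arm fixed, fixed-axis ratios: sun y, ring −(25/49)·y, arm 0
boundary: total ω_sun = x + y = 0 and total ω_arm = x = 1  ⇒  y = -1, x = 1
row 2 ring = −(25/49)·(-1) = 25/49
totals (row 1 + row 2): sun 1 + (-1) = 0, ring 1 + 25/49 = 74/49, arm 1 + 0 = 1
asked cell (row2, sun) = -1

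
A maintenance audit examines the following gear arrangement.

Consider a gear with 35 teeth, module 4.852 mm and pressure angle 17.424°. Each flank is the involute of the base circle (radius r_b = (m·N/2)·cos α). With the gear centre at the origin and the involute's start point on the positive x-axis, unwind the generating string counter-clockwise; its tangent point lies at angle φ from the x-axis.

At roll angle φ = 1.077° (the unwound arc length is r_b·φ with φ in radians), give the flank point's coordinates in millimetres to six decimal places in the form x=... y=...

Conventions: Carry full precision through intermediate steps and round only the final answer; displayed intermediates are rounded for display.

recognized (one wheel, involute flank): single-mesh tooth geometry, m = 4.852, N = 35
pitch radius r_p = m·N/2 = 4.852·35/2 = 84.910000
base radius r_b = r_p·cos α = 84.910000·cos 17.424° = 81.013903
roll angle φ = 1.077° = 0.01879720 rad
x = r_b·(cos φ + φ·sin φ) = 81.028214
y = r_b·(sin φ − φ·cos φ) = 0.000179

x=81.028214 y=0.000179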